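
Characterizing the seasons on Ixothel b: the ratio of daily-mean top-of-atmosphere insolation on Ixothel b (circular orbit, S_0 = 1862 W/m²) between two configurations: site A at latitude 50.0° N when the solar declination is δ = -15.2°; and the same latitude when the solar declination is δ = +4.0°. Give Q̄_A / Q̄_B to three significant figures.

— Configuration A (ϕ=+50.0°):
cos h₀ = −tan(+50.0°) tan(-15.200°) = 0.3238, h₀ = 1.2411 rad.
Bracket: h₀ sin ϕ sin δ + cos ϕ cos δ sin h₀ = 1.2411×0.76604×-0.26219 + 0.64279×0.96502×0.94613 = -0.249272 + 0.586889 = 0.337617.
Q̄ = (S_0/π) × [bracket] = (1862/π) × 0.337617 = 200.10 W/m².
— Configuration B (ϕ=+50.0°):
cos h₀ = −tan(+50.0°) tan(+4.000°) = -0.0833, h₀ = 1.6542 rad.
Bracket: h₀ sin ϕ sin δ + cos ϕ cos δ sin h₀ = 1.6542×0.76604×0.06976 + 0.64279×0.99756×0.99652 = 0.088399 + 0.638990 = 0.727389.
Q̄ = (S_0/π) × [bracket] = (1862/π) × 0.727389 = 431.12 W/m².
Ratio Q̄_A / Q̄_B = 200.10 / 431.12 = 0.4641.

Q̄_A / Q̄_B ≈ 0.464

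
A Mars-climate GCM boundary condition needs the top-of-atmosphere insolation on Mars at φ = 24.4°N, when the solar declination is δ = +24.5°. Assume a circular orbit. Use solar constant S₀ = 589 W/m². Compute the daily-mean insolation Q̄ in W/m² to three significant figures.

cos H₀ = −tan(+24.4°) tan(+24.500°) = -0.2067, H₀ = 1.7790 rad.
Bracket: H₀ sin φ sin δ + cos φ cos δ sin H₀ = 1.7790×0.41310×0.41469 + 0.91068×0.90996×0.97840 = 0.304758 + 0.810783 = 1.115541.
Q̄ = (S₀/π) × [bracket] = (589/π) × 1.115541 = 209.1 W/m².

Q̄ ≈ 209 W/m²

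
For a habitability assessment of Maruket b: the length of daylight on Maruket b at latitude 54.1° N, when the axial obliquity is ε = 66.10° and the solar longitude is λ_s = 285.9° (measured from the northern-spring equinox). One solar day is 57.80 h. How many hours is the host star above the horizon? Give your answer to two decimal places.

Solar declination: sin δ = sin ε · sin λ_s = sin 66.10° × sin 285.9° = -0.87928, so δ = -61.555°.
cos H₀ = −tan φ · tan δ = 2.5502 ≥ 1, so the host star never rises (polar night) and H₀ = 0.
Daylight = 2H₀/(2π) × 57.80 h = (0.0000/π) × 57.80 = 0.00 h.

0.00 h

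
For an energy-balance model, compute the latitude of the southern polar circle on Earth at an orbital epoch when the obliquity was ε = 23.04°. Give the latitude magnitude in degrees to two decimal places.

66.96°

The polar circle is the lowest latitude that experiences at least one full rotation of continuous darkness at the northern-summer solstice; it lies at |ϕ| = 90° − ε = 90° − 23.04° = 66.96°.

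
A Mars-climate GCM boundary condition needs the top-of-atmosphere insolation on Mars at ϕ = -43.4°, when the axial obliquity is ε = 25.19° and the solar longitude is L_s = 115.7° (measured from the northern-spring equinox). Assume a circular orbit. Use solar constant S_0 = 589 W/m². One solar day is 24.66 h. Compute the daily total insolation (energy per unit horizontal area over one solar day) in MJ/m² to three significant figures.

Solar declination: sin δ = sin ε · sin L_s = sin 25.19° × sin 115.7° = 0.38352, so δ = +22.552°.
cos h₀ = −tan(-43.4°) tan(+22.552°) = 0.3927, h₀ = 1.1672 rad.
Bracket: h₀ sin ϕ sin δ + cos ϕ cos δ sin h₀ = 1.1672×-0.68709×0.38352 + 0.72657×0.92353×0.91967 = -0.307572 + 0.617107 = 0.309535.
Q̄ = (S_0/π) × [bracket] = (589/π) × 0.309535 = 58.033 W/m².
Daily total = Q̄ × 24.66 h × 3600 s/h = 58.033 × 24.66 × 3600 / 10⁶ = 5.152 MJ/m².

5.15 MJ/m²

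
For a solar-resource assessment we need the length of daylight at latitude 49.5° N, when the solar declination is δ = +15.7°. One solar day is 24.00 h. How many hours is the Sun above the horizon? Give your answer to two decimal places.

14.56 h

cos H₀ = −tan φ · tan δ = −tan(+49.5°) × tan(+15.700°) = -0.3291, so H₀ = 1.9062 rad = 109.21°.
Daylight = 2H₀/(2π) × 24.00 h = (1.9062/π) × 24.00 = 14.56 h.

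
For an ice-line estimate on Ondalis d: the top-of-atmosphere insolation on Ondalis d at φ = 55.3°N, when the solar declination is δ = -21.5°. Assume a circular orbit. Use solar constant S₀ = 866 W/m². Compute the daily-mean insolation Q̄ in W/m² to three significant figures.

Q̄ ≈ 39.9 W/m²

cos H₀ = −tan(+55.3°) tan(-21.500°) = 0.5689, H₀ = 0.9657 rad.
Bracket: H₀ sin φ sin δ + cos φ cos δ sin H₀ = 0.9657×0.82214×-0.36650 + 0.56928×0.93042×0.82242 = -0.290979 + 0.435611 = 0.144632.
Q̄ = (S₀/π) × [bracket] = (866/π) × 0.144632 = 39.87 W/m².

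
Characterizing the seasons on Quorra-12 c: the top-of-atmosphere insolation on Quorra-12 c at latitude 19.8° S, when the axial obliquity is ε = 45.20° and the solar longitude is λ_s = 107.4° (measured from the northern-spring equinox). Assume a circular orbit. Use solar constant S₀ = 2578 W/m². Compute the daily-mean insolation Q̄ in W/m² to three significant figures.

Solar declination: sin δ = sin ε · sin λ_s = sin 45.20° × sin 107.4° = 0.67710, so δ = +42.618°.
cos H₀ = −tan(-19.8°) tan(+42.618°) = 0.3313, H₀ = 1.2332 rad.
Bracket: H₀ sin φ sin δ + cos φ cos δ sin H₀ = 1.2332×-0.33874×0.67710 + 0.94088×0.73589×0.94354 = -0.282848 + 0.653292 = 0.370444.
Q̄ = (S₀/π) × [bracket] = (2578/π) × 0.370444 = 304.0 W/m².

Q̄ ≈ 304 W/m²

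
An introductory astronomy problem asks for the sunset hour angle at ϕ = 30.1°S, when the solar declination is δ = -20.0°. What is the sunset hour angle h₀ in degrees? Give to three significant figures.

cos h₀ = −tan ϕ · tan δ = −tan(-30.1°) × tan(-20.000°) = -0.2110, so h₀ = 1.7834 rad = 102.18°.

h₀ = 102°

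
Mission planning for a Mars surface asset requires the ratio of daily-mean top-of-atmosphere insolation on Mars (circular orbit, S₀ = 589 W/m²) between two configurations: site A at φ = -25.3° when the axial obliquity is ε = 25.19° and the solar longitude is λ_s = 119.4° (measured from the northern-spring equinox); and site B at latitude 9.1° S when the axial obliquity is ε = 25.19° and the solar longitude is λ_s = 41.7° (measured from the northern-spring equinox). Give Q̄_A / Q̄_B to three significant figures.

— Configuration A (φ=-25.3°):
Solar declination: sin δ = sin ε · sin λ_s = sin 25.19° × sin 119.4° = 0.37081, so δ = +21.765°.
cos H₀ = −tan(-25.3°) tan(+21.765°) = 0.1887, H₀ = 1.3809 rad.
Bracket: H₀ sin φ sin δ + cos φ cos δ sin H₀ = 1.3809×-0.42736×0.37081 + 0.90408×0.92871×0.98203 = -0.218830 + 0.824540 = 0.605710.
Q̄ = (S₀/π) × [bracket] = (589/π) × 0.605710 = 113.56 W/m².
— Configuration B (φ=-9.1°):
Solar declination: sin δ = sin ε · sin λ_s = sin 25.19° × sin 41.7° = 0.28314, so δ = +16.447°.
cos H₀ = −tan(-9.1°) tan(+16.447°) = 0.0473, H₀ = 1.5235 rad.
Bracket: H₀ sin φ sin δ + cos φ cos δ sin H₀ = 1.5235×-0.15816×0.28314 + 0.98741×0.95908×0.99888 = -0.068224 + 0.945945 = 0.877721.
Q̄ = (S₀/π) × [bracket] = (589/π) × 0.877721 = 164.56 W/m².
Ratio Q̄_A / Q̄_B = 113.56 / 164.56 = 0.6901.

Q̄_A / Q̄_B ≈ 0.690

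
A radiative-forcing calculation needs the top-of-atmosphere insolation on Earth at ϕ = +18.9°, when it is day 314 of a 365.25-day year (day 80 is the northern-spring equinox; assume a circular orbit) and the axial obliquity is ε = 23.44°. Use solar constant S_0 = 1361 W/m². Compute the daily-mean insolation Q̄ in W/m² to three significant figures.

Solar longitude: L_s = 360° × (314 − 80)/365.25 = 230.637°.
sin δ = sin 23.44° × sin 230.637° = -0.30755, so δ = -17.911°.
cos h₀ = −tan(+18.9°) tan(-17.911°) = 0.1107, h₀ = 1.4599 rad.
Bracket: h₀ sin ϕ sin δ + cos ϕ cos δ sin h₀ = 1.4599×0.32392×-0.30755 + 0.94609×0.95153×0.99386 = -0.145438 + 0.894706 = 0.749268.
Q̄ = (S_0/π) × [bracket] = (1361/π) × 0.749268 = 324.6 W/m².

Q̄ ≈ 325 W/m²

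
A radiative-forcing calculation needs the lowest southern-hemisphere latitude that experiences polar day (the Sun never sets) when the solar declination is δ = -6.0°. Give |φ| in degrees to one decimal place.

|φ| = 84.0°

Polar day requires cos H₀ = −tan φ tan δ ≤ −1, i.e. tan φ tan δ ≥ 1.
The boundary is |tan φ| · |tan δ| = 1, so |φ| = 90° − |δ| = 90° − 6.0° = 84.0° in the southern hemisphere.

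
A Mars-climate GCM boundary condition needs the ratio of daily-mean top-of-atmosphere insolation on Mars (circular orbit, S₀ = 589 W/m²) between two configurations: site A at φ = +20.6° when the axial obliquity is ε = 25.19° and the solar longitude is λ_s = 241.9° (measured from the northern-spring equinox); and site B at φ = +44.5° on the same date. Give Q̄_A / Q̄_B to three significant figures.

— Configuration A (φ=+20.6°):
Solar declination: sin δ = sin ε · sin λ_s = sin 25.19° × sin 241.9° = -0.37545, so δ = -22.052°.
cos H₀ = −tan(+20.6°) tan(-22.052°) = 0.1523, H₀ = 1.4179 rad.
Bracket: H₀ sin φ sin δ + cos φ cos δ sin H₀ = 1.4179×0.35184×-0.37545 + 0.93606×0.92684×0.98834 = -0.187302 + 0.857462 = 0.670160.
Q̄ = (S₀/π) × [bracket] = (589/π) × 0.670160 = 125.64 W/m².
— Configuration B (φ=+44.5°):
cos H₀ = −tan(+44.5°) tan(-22.052°) = 0.3981, H₀ = 1.1614 rad.
Bracket: H₀ sin φ sin δ + cos φ cos δ sin H₀ = 1.1614×0.70091×-0.37545 + 0.71325×0.92684×0.91735 = -0.305630 + 0.606431 = 0.300801.
Q̄ = (S₀/π) × [bracket] = (589/π) × 0.300801 = 56.396 W/m².
Ratio Q̄_A / Q̄_B = 125.64 / 56.396 = 2.228.

Q̄_A / Q̄_B ≈ 2.23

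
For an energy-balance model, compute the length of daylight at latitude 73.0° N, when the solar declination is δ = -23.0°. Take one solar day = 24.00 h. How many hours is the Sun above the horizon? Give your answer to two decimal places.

cos h₀ = −tan ϕ · tan δ = 1.3884 ≥ 1, so the Sun never rises (polar night) and h₀ = 0.
Daylight = 2h₀/(2π) × 24.00 h = (0.0000/π) × 24.00 = 0.00 h.

0.00 h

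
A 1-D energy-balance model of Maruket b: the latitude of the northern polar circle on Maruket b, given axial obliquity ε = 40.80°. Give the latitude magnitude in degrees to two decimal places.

The polar circle is the lowest latitude that experiences at least one full rotation of continuous daylight at the northern-summer solstice; it lies at |ϕ| = 90° − ε = 90° − 40.80° = 49.20°.

49.20°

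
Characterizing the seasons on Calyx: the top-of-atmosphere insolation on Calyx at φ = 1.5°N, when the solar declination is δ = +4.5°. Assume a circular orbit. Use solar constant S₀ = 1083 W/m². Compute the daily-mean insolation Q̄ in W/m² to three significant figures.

cos H₀ = −tan(+1.5°) tan(+4.500°) = -0.0021, H₀ = 1.5729 rad.
Bracket: H₀ sin φ sin δ + cos φ cos δ sin H₀ = 1.5729×0.02618×0.07846 + 0.99966×0.99692×1.00000 = 0.003231 + 0.996581 = 0.999812.
Q̄ = (S₀/π) × [bracket] = (1083/π) × 0.999812 = 344.7 W/m².

Q̄ ≈ 345 W/m²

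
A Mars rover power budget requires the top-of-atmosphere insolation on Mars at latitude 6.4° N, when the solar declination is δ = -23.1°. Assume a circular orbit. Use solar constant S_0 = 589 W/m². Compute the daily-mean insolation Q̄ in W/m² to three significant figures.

Q̄ ≈ 159 W/m²

cos h₀ = −tan(+6.4°) tan(-23.100°) = 0.0478, h₀ = 1.5229 rad.
Bracket: h₀ sin ϕ sin δ + cos ϕ cos δ sin h₀ = 1.5229×0.11147×-0.39234 + 0.99377×0.91982×0.99885 = -0.066603 + 0.913038 = 0.846435.
Q̄ = (S_0/π) × [bracket] = (589/π) × 0.846435 = 158.7 W/m².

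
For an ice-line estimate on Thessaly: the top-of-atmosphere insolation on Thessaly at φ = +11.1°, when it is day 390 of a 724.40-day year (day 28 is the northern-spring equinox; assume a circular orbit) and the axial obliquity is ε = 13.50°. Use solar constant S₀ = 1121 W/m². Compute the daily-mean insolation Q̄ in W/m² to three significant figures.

Q̄ ≈ 350 W/m²

Solar longitude: λ_s = 360° × (390 − 28)/724.40 = 179.901°.
sin δ = sin 13.50° × sin 179.901° = 0.00040, so δ = +0.023°.
cos H₀ = −tan(+11.1°) tan(+0.023°) = -0.0001, H₀ = 1.5709 rad.
Bracket: H₀ sin φ sin δ + cos φ cos δ sin H₀ = 1.5709×0.19252×0.00040 + 0.98129×1.00000×1.00000 = 0.000121 + 0.981290 = 0.981411.
Q̄ = (S₀/π) × [bracket] = (1121/π) × 0.981411 = 350.2 W/m².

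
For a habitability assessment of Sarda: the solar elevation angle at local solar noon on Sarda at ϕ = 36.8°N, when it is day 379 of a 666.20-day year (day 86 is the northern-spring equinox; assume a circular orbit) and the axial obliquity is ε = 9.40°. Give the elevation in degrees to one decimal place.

56.7°

Solar longitude: L_s = 360° × (379 − 86)/666.20 = 158.331°.
sin δ = sin 9.40° × sin 158.331° = 0.06031, so δ = +3.457°.
At local noon the hour angle is zero, so the zenith angle equals |ϕ − δ| = |+36.8° − (+3.457°)| = 33.343°.
Elevation = 90° − 33.343° = 56.7°.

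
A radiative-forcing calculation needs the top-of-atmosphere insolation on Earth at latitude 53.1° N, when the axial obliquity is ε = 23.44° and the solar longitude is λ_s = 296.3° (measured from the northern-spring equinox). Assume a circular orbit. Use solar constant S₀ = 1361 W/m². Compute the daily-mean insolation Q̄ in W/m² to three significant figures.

Q̄ ≈ 81.1 W/m²

Solar declination: sin δ = sin ε · sin λ_s = sin 23.44° × sin 296.3° = -0.35661, so δ = -20.892°.
cos H₀ = −tan(+53.1°) tan(-20.892°) = 0.5084, H₀ = 1.0375 rad.
Bracket: H₀ sin φ sin δ + cos φ cos δ sin H₀ = 1.0375×0.79968×-0.35661 + 0.60042×0.93425×0.86113 = -0.295868 + 0.483044 = 0.187176.
Q̄ = (S₀/π) × [bracket] = (1361/π) × 0.187176 = 81.09 W/m².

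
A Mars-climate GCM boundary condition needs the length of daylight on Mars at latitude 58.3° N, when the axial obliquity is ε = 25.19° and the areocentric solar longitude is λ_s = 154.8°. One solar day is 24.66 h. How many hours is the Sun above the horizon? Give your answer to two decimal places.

14.71 h

sin δ = sin 25.19° × sin 154.8° = 0.18122, so δ = +10.441°.
cos H₀ = −tan φ · tan δ = −tan(+58.3°) × tan(+10.441°) = -0.2984, so H₀ = 1.8738 rad = 107.36°.
Daylight = 2H₀/(2π) × 24.66 h = (1.8738/π) × 24.66 = 14.71 h.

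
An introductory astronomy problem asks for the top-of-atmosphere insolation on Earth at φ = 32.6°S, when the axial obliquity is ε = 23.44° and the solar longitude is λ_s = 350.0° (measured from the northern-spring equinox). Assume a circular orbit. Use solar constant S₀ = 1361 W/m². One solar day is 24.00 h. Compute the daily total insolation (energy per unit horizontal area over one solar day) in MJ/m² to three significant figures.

33.7 MJ/m²

Solar declination: sin δ = sin ε · sin λ_s = sin 23.44° × sin 350.0° = -0.06908, so δ = -3.961°.
cos H₀ = −tan(-32.6°) tan(-3.961°) = -0.0443, H₀ = 1.6151 rad.
Bracket: H₀ sin φ sin δ + cos φ cos δ sin H₀ = 1.6151×-0.53877×-0.06908 + 0.84245×0.99761×0.99902 = 0.060111 + 0.839613 = 0.899724.
Q̄ = (S₀/π) × [bracket] = (1361/π) × 0.899724 = 389.78 W/m².
Daily total = Q̄ × 24.00 h × 3600 s/h = 389.78 × 24.00 × 3600 / 10⁶ = 33.68 MJ/m².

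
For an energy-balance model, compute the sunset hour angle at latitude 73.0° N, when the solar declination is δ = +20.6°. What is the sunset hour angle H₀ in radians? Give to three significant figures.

H₀ = 3.14 rad

Sunrise equation: cos H₀ = −tan φ · tan δ = -1.2294 ≤ −1, so the Sun never sets (polar day) and H₀ = π.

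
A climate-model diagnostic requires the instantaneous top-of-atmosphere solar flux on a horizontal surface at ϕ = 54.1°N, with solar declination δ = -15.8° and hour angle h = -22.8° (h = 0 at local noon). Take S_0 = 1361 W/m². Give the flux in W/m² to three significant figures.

408 W/m²

cos θ_z = sin ϕ sin δ + cos ϕ cos δ cos h = -0.220558 + 0.520132 = 0.299574.
Flux = S_0 · cos θ_z = 1361 × 0.299574 = 407.7 W/m².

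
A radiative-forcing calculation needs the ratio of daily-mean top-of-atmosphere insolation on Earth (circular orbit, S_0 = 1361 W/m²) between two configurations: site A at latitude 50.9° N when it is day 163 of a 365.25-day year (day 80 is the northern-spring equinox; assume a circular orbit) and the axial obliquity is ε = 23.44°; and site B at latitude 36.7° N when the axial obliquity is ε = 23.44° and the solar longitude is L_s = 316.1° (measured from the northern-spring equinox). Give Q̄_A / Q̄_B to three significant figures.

Q̄_A / Q̄_B ≈ 2.16

— Configuration A (ϕ=+50.9°):
Solar longitude: L_s = 360° × (163 − 80)/365.25 = 81.807°.
sin δ = sin 23.44° × sin 81.807° = 0.39373, so δ = +23.187°.
cos h₀ = −tan(+50.9°) tan(+23.187°) = -0.5271, h₀ = 2.1259 rad.
Bracket: h₀ sin ϕ sin δ + cos ϕ cos δ sin h₀ = 2.1259×0.77605×0.39373 + 0.63068×0.91923×0.84983 = 0.649578 + 0.492680 = 1.142258.
Q̄ = (S_0/π) × [bracket] = (1361/π) × 1.142258 = 494.85 W/m².
— Configuration B (ϕ=+36.7°):
Solar declination: sin δ = sin ε · sin L_s = sin 23.44° × sin 316.1° = -0.27583, so δ = -16.011°.
cos h₀ = −tan(+36.7°) tan(-16.011°) = 0.2139, h₀ = 1.3552 rad.
Bracket: h₀ sin ϕ sin δ + cos ϕ cos δ sin h₀ = 1.3552×0.59763×-0.27583 + 0.80178×0.96121×0.97686 = -0.223397 + 0.752845 = 0.529448.
Q̄ = (S_0/π) × [bracket] = (1361/π) × 0.529448 = 229.37 W/m².
Ratio Q̄_A / Q̄_B = 494.85 / 229.37 = 2.157.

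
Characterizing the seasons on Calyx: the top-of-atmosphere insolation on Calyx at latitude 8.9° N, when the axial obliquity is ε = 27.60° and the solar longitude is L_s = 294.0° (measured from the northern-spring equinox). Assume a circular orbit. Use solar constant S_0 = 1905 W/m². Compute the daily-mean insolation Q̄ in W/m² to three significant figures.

Solar declination: sin δ = sin ε · sin L_s = sin 27.60° × sin 294.0° = -0.42324, so δ = -25.039°.
cos h₀ = −tan(+8.9°) tan(-25.039°) = 0.0732, h₀ = 1.4976 rad.
Bracket: h₀ sin ϕ sin δ + cos ϕ cos δ sin h₀ = 1.4976×0.15471×-0.42324 + 0.98796×0.90602×0.99732 = -0.098062 + 0.892713 = 0.794651.
Q̄ = (S_0/π) × [bracket] = (1905/π) × 0.794651 = 481.9 W/m².

Q̄ ≈ 482 W/m²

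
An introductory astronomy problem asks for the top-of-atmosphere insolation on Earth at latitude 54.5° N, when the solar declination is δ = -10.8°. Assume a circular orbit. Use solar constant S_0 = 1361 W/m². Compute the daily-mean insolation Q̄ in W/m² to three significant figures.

cos h₀ = −tan(+54.5°) tan(-10.800°) = 0.2674, h₀ = 1.3001 rad.
Bracket: h₀ sin ϕ sin δ + cos ϕ cos δ sin h₀ = 1.3001×0.81412×-0.18738 + 0.58070×0.98229×0.96358 = -0.198330 + 0.549641 = 0.351311.
Q̄ = (S_0/π) × [bracket] = (1361/π) × 0.351311 = 152.2 W/m².

Q̄ ≈ 152 W/m²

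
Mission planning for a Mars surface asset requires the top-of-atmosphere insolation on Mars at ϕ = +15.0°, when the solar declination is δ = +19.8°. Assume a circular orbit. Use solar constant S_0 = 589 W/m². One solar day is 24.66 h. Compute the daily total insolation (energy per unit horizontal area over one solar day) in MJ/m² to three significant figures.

17.5 MJ/m²

cos h₀ = −tan(+15.0°) tan(+19.800°) = -0.0965, h₀ = 1.6674 rad.
Bracket: h₀ sin ϕ sin δ + cos ϕ cos δ sin h₀ = 1.6674×0.25882×0.33874 + 0.96593×0.94088×0.99534 = 0.146185 + 0.904589 = 1.050774.
Q̄ = (S_0/π) × [bracket] = (589/π) × 1.050774 = 197.00 W/m².
Daily total = Q̄ × 24.66 h × 3600 s/h = 197.00 × 24.66 × 3600 / 10⁶ = 17.49 MJ/m².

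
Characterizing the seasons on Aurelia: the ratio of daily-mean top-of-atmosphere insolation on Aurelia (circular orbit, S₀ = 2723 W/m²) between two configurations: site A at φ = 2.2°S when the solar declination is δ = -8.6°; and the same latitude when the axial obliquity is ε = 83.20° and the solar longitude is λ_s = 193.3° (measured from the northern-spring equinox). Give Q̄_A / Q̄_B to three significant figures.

— Configuration A (φ=-2.2°):
cos H₀ = −tan(-2.2°) tan(-8.600°) = -0.0058, H₀ = 1.5766 rad.
Bracket: H₀ sin φ sin δ + cos φ cos δ sin H₀ = 1.5766×-0.03839×-0.14954 + 0.99926×0.98876×0.99998 = 0.009051 + 0.988009 = 0.997060.
Q̄ = (S₀/π) × [bracket] = (2723/π) × 0.997060 = 864.21 W/m².
— Configuration B (φ=-2.2°):
Solar declination: sin δ = sin ε · sin λ_s = sin 83.20° × sin 193.3° = -0.22843, so δ = -13.205°.
cos H₀ = −tan(-2.2°) tan(-13.205°) = -0.0090, H₀ = 1.5798 rad.
Bracket: H₀ sin φ sin δ + cos φ cos δ sin H₀ = 1.5798×-0.03839×-0.22843 + 0.99926×0.97356×0.99996 = 0.013854 + 0.972801 = 0.986655.
Q̄ = (S₀/π) × [bracket] = (2723/π) × 0.986655 = 855.19 W/m².
Ratio Q̄_A / Q̄_B = 864.21 / 855.19 = 1.011.

Q̄_A / Q̄_B ≈ 1.01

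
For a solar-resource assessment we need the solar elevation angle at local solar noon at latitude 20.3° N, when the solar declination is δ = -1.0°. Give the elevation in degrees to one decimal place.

68.7°

At local noon the hour angle is zero, so the zenith angle equals |ϕ − δ| = |+20.3° − (-1.000°)| = 21.300°.
Elevation = 90° − 21.300° = 68.7°.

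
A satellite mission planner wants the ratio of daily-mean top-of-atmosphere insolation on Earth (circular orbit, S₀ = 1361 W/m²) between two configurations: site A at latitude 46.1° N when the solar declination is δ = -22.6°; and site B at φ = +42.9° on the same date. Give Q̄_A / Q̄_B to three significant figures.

— Configuration A (φ=+46.1°):
cos H₀ = −tan(+46.1°) tan(-22.600°) = 0.4326, H₀ = 1.1235 rad.
Bracket: H₀ sin φ sin δ + cos φ cos δ sin H₀ = 1.1235×0.72055×-0.38430 + 0.69340×0.92321×0.90161 = -0.311105 + 0.577169 = 0.266064.
Q̄ = (S₀/π) × [bracket] = (1361/π) × 0.266064 = 115.26 W/m².
— Configuration B (φ=+42.9°):
cos H₀ = −tan(+42.9°) tan(-22.600°) = 0.3868, H₀ = 1.1736 rad.
Bracket: H₀ sin φ sin δ + cos φ cos δ sin H₀ = 1.1736×0.68072×-0.38430 + 0.73254×0.92321×0.92216 = -0.307015 + 0.623646 = 0.316631.
Q̄ = (S₀/π) × [bracket] = (1361/π) × 0.316631 = 137.17 W/m².
Ratio Q̄_A / Q̄_B = 115.26 / 137.17 = 0.8403.

Q̄_A / Q̄_B ≈ 0.840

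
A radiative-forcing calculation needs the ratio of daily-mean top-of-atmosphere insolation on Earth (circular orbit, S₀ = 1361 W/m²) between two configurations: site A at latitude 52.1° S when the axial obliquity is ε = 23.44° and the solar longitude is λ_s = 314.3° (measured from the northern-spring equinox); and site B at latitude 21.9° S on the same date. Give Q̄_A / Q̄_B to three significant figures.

— Configuration A (φ=-52.1°):
Solar declination: sin δ = sin ε · sin λ_s = sin 23.44° × sin 314.3° = -0.28469, so δ = -16.541°.
cos H₀ = −tan(-52.1°) tan(-16.541°) = -0.3815, H₀ = 1.9622 rad.
Bracket: H₀ sin φ sin δ + cos φ cos δ sin H₀ = 1.9622×-0.78908×-0.28469 + 0.61429×0.95862×0.92437 = 0.440795 + 0.544334 = 0.985129.
Q̄ = (S₀/π) × [bracket] = (1361/π) × 0.985129 = 426.78 W/m².
— Configuration B (φ=-21.9°):
cos H₀ = −tan(-21.9°) tan(-16.541°) = -0.1194, H₀ = 1.6905 rad.
Bracket: H₀ sin φ sin δ + cos φ cos δ sin H₀ = 1.6905×-0.37299×-0.28469 + 0.92784×0.95862×0.99285 = 0.179508 + 0.883086 = 1.062594.
Q̄ = (S₀/π) × [bracket] = (1361/π) × 1.062594 = 460.34 W/m².
Ratio Q̄_A / Q̄_B = 426.78 / 460.34 = 0.9271.

Q̄_A / Q̄_B ≈ 0.927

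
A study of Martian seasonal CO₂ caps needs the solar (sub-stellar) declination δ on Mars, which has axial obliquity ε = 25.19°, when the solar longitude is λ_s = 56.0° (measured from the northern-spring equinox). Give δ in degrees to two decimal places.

δ = +20.66°

sin δ = sin ε · sin λ_s = sin 25.19° × sin 56.0° = 0.352856.
δ = arcsin(0.352856) = +20.66°.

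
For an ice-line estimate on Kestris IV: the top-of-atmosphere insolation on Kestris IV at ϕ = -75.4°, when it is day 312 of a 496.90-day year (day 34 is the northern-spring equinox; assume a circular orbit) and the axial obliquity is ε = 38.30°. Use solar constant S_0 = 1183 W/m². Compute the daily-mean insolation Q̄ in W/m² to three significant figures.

Q̄ ≈ 262 W/m²

Solar longitude: L_s = 360° × (312 − 34)/496.90 = 201.409°.
sin δ = sin 38.30° × sin 201.409° = -0.22623, so δ = -13.075°.
cos h₀ = −tan(-75.4°) tan(-13.075°) = -0.8916, h₀ = 2.6717 rad.
Bracket: h₀ sin ϕ sin δ + cos ϕ cos δ sin h₀ = 2.6717×-0.96771×-0.22623 + 0.25207×0.97407×0.45276 = 0.584902 + 0.111168 = 0.696070.
Q̄ = (S_0/π) × [bracket] = (1183/π) × 0.696070 = 262.1 W/m².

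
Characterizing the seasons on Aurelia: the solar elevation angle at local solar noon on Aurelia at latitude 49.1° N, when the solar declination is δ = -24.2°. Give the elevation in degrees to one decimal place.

At local noon the hour angle is zero, so the zenith angle equals |φ − δ| = |+49.1° − (-24.200°)| = 73.300°.
Elevation = 90° − 73.300° = 16.7°.

16.7°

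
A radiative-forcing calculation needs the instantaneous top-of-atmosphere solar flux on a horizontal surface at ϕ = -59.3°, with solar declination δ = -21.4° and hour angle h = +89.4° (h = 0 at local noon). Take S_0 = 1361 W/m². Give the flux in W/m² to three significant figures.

434 W/m²

cos θ_z = sin ϕ sin δ + cos ϕ cos δ cos h = 0.313740 + 0.004978 = 0.318718.
Flux = S_0 · cos θ_z = 1361 × 0.318718 = 433.8 W/m².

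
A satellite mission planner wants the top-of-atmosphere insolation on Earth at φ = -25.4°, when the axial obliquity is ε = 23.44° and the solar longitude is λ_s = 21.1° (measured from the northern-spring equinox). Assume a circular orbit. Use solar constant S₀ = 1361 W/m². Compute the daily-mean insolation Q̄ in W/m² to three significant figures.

Q̄ ≈ 346 W/m²

Solar declination: sin δ = sin ε · sin λ_s = sin 23.44° × sin 21.1° = 0.14320, so δ = +8.233°.
cos H₀ = −tan(-25.4°) tan(+8.233°) = 0.0687, H₀ = 1.5020 rad.
Bracket: H₀ sin φ sin δ + cos φ cos δ sin H₀ = 1.5020×-0.42894×0.14320 + 0.90334×0.98969×0.99764 = -0.092259 + 0.891917 = 0.799658.
Q̄ = (S₀/π) × [bracket] = (1361/π) × 0.799658 = 346.4 W/m².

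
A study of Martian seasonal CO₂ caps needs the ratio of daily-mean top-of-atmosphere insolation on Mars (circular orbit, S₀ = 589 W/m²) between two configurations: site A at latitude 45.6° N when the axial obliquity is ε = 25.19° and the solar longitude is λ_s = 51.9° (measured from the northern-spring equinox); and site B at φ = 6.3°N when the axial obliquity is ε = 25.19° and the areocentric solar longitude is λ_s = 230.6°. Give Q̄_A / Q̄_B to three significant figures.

Q̄_A / Q̄_B ≈ 1.22

— Configuration A (φ=+45.6°):
Solar declination: sin δ = sin ε · sin λ_s = sin 25.19° × sin 51.9° = 0.33494, so δ = +19.569°.
cos H₀ = −tan(+45.6°) tan(+19.569°) = -0.3630, H₀ = 1.9423 rad.
Bracket: H₀ sin φ sin δ + cos φ cos δ sin H₀ = 1.9423×0.71447×0.33494 + 0.69966×0.94224×0.93179 = 0.464801 + 0.614280 = 1.079081.
Q̄ = (S₀/π) × [bracket] = (589/π) × 1.079081 = 202.31 W/m².
— Configuration B (φ=+6.3°):
sin δ = sin 25.19° × sin 230.6° = -0.32889, so δ = -19.202°.
cos H₀ = −tan(+6.3°) tan(-19.202°) = 0.0384, H₀ = 1.5323 rad.
Bracket: H₀ sin φ sin δ + cos φ cos δ sin H₀ = 1.5323×0.10973×-0.32889 + 0.99396×0.94437×0.99926 = -0.055299 + 0.937971 = 0.882672.
Q̄ = (S₀/π) × [bracket] = (589/π) × 0.882672 = 165.49 W/m².
Ratio Q̄_A / Q̄_B = 202.31 / 165.49 = 1.222.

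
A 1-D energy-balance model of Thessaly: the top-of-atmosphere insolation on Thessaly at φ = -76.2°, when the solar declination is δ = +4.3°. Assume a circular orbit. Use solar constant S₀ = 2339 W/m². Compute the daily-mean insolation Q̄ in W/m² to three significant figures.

cos H₀ = −tan(-76.2°) tan(+4.300°) = 0.3061, H₀ = 1.2597 rad.
Bracket: H₀ sin φ sin δ + cos φ cos δ sin H₀ = 1.2597×-0.97113×0.07498 + 0.23853×0.99719×0.95199 = -0.091725 + 0.226440 = 0.134715.
Q̄ = (S₀/π) × [bracket] = (2339/π) × 0.134715 = 100.3 W/m².

Q̄ ≈ 100 W/m²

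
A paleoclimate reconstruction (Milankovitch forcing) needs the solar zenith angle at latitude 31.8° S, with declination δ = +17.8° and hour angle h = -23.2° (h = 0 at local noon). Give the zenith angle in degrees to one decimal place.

cos θ_z = sin ϕ sin δ + cos ϕ cos δ cos h = -0.161088 + 0.743771 = 0.582683.
θ_z = arccos(0.582683) = 54.4°.

θ_z = 54.4°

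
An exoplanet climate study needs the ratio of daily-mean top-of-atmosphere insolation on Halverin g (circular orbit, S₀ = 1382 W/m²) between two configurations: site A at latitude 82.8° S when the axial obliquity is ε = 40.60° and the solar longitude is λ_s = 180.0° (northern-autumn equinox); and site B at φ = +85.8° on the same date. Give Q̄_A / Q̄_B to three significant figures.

Q̄_A / Q̄_B ≈ 1.71

— Configuration A (φ=-82.8°):
Solar declination: sin δ = sin ε · sin λ_s = sin 40.60° × sin 180.0° = 0.00000, so δ = +0.000°.
cos H₀ = −tan(-82.8°) tan(+0.000°) = 0.0000, H₀ = 1.5708 rad.
Bracket: H₀ sin φ sin δ + cos φ cos δ sin H₀ = 1.5708×-0.99211×0.00000 + 0.12533×1.00000×1.00000 = -0.000000 + 0.125330 = 0.125330.
Q̄ = (S₀/π) × [bracket] = (1382/π) × 0.125330 = 55.133 W/m².
— Configuration B (φ=+85.8°):
cos H₀ = −tan(+85.8°) tan(+0.000°) = -0.0000, H₀ = 1.5708 rad.
Bracket: H₀ sin φ sin δ + cos φ cos δ sin H₀ = 1.5708×0.99731×0.00000 + 0.07324×1.00000×1.00000 = 0.000000 + 0.073240 = 0.073240.
Q̄ = (S₀/π) × [bracket] = (1382/π) × 0.073240 = 32.219 W/m².
Ratio Q̄_A / Q̄_B = 55.133 / 32.219 = 1.711.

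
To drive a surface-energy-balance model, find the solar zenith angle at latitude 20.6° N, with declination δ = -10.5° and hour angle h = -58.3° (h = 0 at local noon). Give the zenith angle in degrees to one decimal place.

cos θ_z = sin φ sin δ + cos φ cos δ cos h = -0.064118 + 0.483636 = 0.419518.
θ_z = arccos(0.419518) = 65.2°.

θ_z = 65.2°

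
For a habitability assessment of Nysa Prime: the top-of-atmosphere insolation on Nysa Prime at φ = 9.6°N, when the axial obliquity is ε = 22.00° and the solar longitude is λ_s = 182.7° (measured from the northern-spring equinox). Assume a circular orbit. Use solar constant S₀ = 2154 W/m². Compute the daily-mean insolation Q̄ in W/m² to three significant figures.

Q̄ ≈ 673 W/m²

Solar declination: sin δ = sin ε · sin λ_s = sin 22.00° × sin 182.7° = -0.01765, so δ = -1.011°.
cos H₀ = −tan(+9.6°) tan(-1.011°) = 0.0030, H₀ = 1.5678 rad.
Bracket: H₀ sin φ sin δ + cos φ cos δ sin H₀ = 1.5678×0.16677×-0.01765 + 0.98600×0.99984×1.00000 = -0.004615 + 0.985842 = 0.981227.
Q̄ = (S₀/π) × [bracket] = (2154/π) × 0.981227 = 672.8 W/m².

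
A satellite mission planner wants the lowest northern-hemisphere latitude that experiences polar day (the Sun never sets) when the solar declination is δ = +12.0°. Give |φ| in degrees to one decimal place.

|φ| = 78.0°

Polar day requires cos H₀ = −tan φ tan δ ≤ −1, i.e. tan φ tan δ ≥ 1.
The boundary is |tan φ| · |tan δ| = 1, so |φ| = 90° − |δ| = 90° − 12.0° = 78.0° in the northern hemisphere.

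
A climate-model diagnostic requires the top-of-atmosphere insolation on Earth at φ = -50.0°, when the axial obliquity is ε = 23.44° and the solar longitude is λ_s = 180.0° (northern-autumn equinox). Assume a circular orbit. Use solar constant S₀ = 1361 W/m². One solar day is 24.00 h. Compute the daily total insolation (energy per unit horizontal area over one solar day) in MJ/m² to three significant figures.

Solar declination: sin δ = sin ε · sin λ_s = sin 23.44° × sin 180.0° = 0.00000, so δ = +0.000°.
cos H₀ = −tan(-50.0°) tan(+0.000°) = 0.0000, H₀ = 1.5708 rad.
Bracket: H₀ sin φ sin δ + cos φ cos δ sin H₀ = 1.5708×-0.76604×0.00000 + 0.64279×1.00000×1.00000 = -0.000000 + 0.642790 = 0.642790.
Q̄ = (S₀/π) × [bracket] = (1361/π) × 0.642790 = 278.47 W/m².
Daily total = Q̄ × 24.00 h × 3600 s/h = 278.47 × 24.00 × 3600 / 10⁶ = 24.06 MJ/m².

24.1 MJ/m²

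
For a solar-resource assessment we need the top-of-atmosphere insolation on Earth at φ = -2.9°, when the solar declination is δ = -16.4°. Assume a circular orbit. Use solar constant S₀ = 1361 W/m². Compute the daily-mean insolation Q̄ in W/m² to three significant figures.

cos H₀ = −tan(-2.9°) tan(-16.400°) = -0.0149, H₀ = 1.5857 rad.
Bracket: H₀ sin φ sin δ + cos φ cos δ sin H₀ = 1.5857×-0.05059×-0.28234 + 0.99872×0.95931×0.99989 = 0.022649 + 0.957977 = 0.980626.
Q̄ = (S₀/π) × [bracket] = (1361/π) × 0.980626 = 424.8 W/m².

Q̄ ≈ 425 W/m²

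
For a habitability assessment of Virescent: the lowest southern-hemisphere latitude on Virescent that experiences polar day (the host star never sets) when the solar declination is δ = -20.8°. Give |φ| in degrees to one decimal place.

|φ| = 69.2°

Polar day requires cos H₀ = −tan φ tan δ ≤ −1, i.e. tan φ tan δ ≥ 1.
The boundary is |tan φ| · |tan δ| = 1, so |φ| = 90° − |δ| = 90° − 20.8° = 69.2° in the southern hemisphere.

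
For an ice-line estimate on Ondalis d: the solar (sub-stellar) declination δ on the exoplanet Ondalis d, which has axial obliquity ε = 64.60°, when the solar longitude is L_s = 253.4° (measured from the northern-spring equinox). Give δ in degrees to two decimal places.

δ = -59.96°

sin δ = sin ε · sin L_s = sin 64.60° × sin 253.4° = -0.865687.
δ = arcsin(-0.865687) = -59.96°.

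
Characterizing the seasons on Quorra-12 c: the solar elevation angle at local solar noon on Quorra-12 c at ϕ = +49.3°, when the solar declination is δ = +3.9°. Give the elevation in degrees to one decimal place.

At local noon the hour angle is zero, so the zenith angle equals |ϕ − δ| = |+49.3° − (+3.900°)| = 45.400°.
Elevation = 90° − 45.400° = 44.6°.

44.6°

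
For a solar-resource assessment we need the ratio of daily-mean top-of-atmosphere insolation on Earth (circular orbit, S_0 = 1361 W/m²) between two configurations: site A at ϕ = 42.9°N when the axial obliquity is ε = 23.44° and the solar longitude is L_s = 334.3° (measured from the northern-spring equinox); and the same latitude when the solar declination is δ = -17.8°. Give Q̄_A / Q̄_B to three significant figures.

Q̄_A / Q̄_B ≈ 1.36

— Configuration A (ϕ=+42.9°):
Solar declination: sin δ = sin ε · sin L_s = sin 23.44° × sin 334.3° = -0.17250, so δ = -9.933°.
cos h₀ = −tan(+42.9°) tan(-9.933°) = 0.1627, h₀ = 1.4073 rad.
Bracket: h₀ sin ϕ sin δ + cos ϕ cos δ sin h₀ = 1.4073×0.68072×-0.17250 + 0.73254×0.98501×0.98667 = -0.165251 + 0.711941 = 0.546690.
Q̄ = (S_0/π) × [bracket] = (1361/π) × 0.546690 = 236.84 W/m².
— Configuration B (ϕ=+42.9°):
cos h₀ = −tan(+42.9°) tan(-17.800°) = 0.2984, h₀ = 1.2678 rad.
Bracket: h₀ sin ϕ sin δ + cos ϕ cos δ sin h₀ = 1.2678×0.68072×-0.30570 + 0.73254×0.95213×0.95446 = -0.263824 + 0.665710 = 0.401886.
Q̄ = (S_0/π) × [bracket] = (1361/π) × 0.401886 = 174.10 W/m².
Ratio Q̄_A / Q̄_B = 236.84 / 174.10 = 1.360.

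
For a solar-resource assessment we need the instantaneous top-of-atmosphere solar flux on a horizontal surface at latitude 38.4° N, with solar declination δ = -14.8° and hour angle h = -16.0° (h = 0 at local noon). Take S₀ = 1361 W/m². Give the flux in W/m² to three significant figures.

cos θ_z = sin φ sin δ + cos φ cos δ cos h = -0.158670 + 0.728341 = 0.569671.
Flux = S₀ · cos θ_z = 1361 × 0.569671 = 775.3 W/m².

775 W/m²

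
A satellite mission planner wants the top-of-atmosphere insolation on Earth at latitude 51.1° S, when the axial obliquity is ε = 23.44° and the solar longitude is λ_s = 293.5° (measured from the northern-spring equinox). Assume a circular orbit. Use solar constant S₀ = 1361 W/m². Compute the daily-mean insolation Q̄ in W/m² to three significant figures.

Solar declination: sin δ = sin ε · sin λ_s = sin 23.44° × sin 293.5° = -0.36480, so δ = -21.395°.
cos H₀ = −tan(-51.1°) tan(-21.395°) = -0.4856, H₀ = 2.0778 rad.
Bracket: H₀ sin φ sin δ + cos φ cos δ sin H₀ = 2.0778×-0.77824×-0.36480 + 0.62796×0.93109×0.87420 = 0.589891 + 0.511134 = 1.101025.
Q̄ = (S₀/π) × [bracket] = (1361/π) × 1.101025 = 477.0 W/m².

Q̄ ≈ 477 W/m²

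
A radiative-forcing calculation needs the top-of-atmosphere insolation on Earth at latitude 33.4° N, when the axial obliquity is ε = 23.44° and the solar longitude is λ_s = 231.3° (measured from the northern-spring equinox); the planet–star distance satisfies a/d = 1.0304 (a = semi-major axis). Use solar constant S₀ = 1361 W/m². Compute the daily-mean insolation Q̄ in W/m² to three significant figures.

Q̄ ≈ 250 W/m²

Solar declination: sin δ = sin ε · sin λ_s = sin 23.44° × sin 231.3° = -0.31045, so δ = -18.086°.
cos H₀ = −tan(+33.4°) tan(-18.086°) = 0.2153, H₀ = 1.3538 rad.
Bracket: H₀ sin φ sin δ + cos φ cos δ sin H₀ = 1.3538×0.55048×-0.31045 + 0.83485×0.95059×0.97654 = -0.231360 + 0.774982 = 0.543622.
Inverse-square distance factor (a/d)² = 1.0304² = 1.061724.
Q̄ = (S₀/π) × 1.061724 × [bracket] = (1361/π) × 1.061724 × 0.543622 = 250.0 W/m².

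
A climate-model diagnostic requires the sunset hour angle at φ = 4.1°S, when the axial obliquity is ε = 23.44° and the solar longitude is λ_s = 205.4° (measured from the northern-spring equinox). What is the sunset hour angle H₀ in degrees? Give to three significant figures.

H₀ = 90.7°

Solar declination: sin δ = sin ε · sin λ_s = sin 23.44° × sin 205.4° = -0.17063, so δ = -9.824°.
cos H₀ = −tan φ · tan δ = −tan(-4.1°) × tan(-9.824°) = -0.0124, so H₀ = 1.5832 rad = 90.71°.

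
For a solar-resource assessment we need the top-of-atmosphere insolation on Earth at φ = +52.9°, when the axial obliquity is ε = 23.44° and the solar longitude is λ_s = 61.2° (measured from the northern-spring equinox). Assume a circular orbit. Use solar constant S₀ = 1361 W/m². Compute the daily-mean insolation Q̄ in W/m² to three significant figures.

Q̄ ≈ 464 W/m²

Solar declination: sin δ = sin ε · sin λ_s = sin 23.44° × sin 61.2° = 0.34858, so δ = +20.401°.
cos H₀ = −tan(+52.9°) tan(+20.401°) = -0.4918, H₀ = 2.0849 rad.
Bracket: H₀ sin φ sin δ + cos φ cos δ sin H₀ = 2.0849×0.79758×0.34858 + 0.60321×0.93728×0.87073 = 0.579645 + 0.492290 = 1.071935.
Q̄ = (S₀/π) × [bracket] = (1361/π) × 1.071935 = 464.4 W/m².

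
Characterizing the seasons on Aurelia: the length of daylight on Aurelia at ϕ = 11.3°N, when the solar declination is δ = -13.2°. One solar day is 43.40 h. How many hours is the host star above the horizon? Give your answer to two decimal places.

cos h₀ = −tan ϕ · tan δ = −tan(+11.3°) × tan(-13.200°) = 0.0469, so h₀ = 1.5239 rad = 87.31°.
Daylight = 2h₀/(2π) × 43.40 h = (1.5239/π) × 43.40 = 21.05 h.

21.05 h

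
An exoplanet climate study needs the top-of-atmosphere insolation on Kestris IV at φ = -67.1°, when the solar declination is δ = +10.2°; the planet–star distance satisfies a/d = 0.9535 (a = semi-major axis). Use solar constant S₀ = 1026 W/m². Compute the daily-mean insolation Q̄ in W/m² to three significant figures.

Q̄ ≈ 48.1 W/m²

cos H₀ = −tan(-67.1°) tan(+10.200°) = 0.4260, H₀ = 1.1308 rad.
Bracket: H₀ sin φ sin δ + cos φ cos δ sin H₀ = 1.1308×-0.92119×0.17708 + 0.38912×0.98420×0.90475 = -0.184461 + 0.346494 = 0.162033.
Inverse-square distance factor (a/d)² = 0.9535² = 0.909162.
Q̄ = (S₀/π) × 0.909162 × [bracket] = (1026/π) × 0.909162 × 0.162033 = 48.11 W/m².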